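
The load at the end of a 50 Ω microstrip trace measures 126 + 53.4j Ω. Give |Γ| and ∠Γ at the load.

Γ ≈ 0.505 ∠ 18.2°

Γ = (Z_L − Z_0)/(Z_L + Z_0) = (76 + j53.4)/(176 + j53.4)
|Γ| = 92.9/184 = 0.505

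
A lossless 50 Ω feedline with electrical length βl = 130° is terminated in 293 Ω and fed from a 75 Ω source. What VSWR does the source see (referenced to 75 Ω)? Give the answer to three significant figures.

tan(βl) = -1.19
Z_in = Z_0·(Z_L + jZ_0·tanβl)/(Z_0 + jZ_L·tanβl) = 14.2 + j39.9 Ω
Γ_s = (Z_in − Z_s)/(Z_in + Z_s) = (-60.8 + j39.9)/(89.2 + j39.9), |Γ_s| = 0.744
VSWR = (1 + |Γ_s|)/(1 − |Γ_s|)

VSWR ≈ 6.8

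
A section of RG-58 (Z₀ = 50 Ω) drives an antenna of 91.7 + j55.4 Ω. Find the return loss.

Γ = (41.7 + j55.4)/(141.7 + j55.4), |Γ| = 0.456
RL = −20·log₁₀|Γ| = −20·log₁₀(0.456)

RL ≈ 6.83 dB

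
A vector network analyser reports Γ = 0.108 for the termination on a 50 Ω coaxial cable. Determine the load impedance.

Z_L ≈ 62.1 Ω

Z_L = Z_0·(1 + Γ)/(1 − Γ) = 50·(1.11)/(0.892)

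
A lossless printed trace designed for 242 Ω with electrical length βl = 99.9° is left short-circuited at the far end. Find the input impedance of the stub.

tan(βl) = -5.73
For a short-circuited stub, Z_in = jZ_0·tan(βl)

Z_in ≈ −j1390 Ω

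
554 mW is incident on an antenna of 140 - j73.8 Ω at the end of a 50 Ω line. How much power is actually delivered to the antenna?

|Γ| = |(90 − j73.8)/(190 − j73.8)| = 0.571
|Γ|² = 0.326
P_refl = |Γ|²·P_inc = 181 mW, P_del = (1 − |Γ|²)·P_inc = 373 mW

P_delivered ≈ 373 mW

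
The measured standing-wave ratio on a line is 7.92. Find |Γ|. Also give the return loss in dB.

|Γ| = (S − 1)/(S + 1) = (7.92 − 1)/(7.92 + 1) = 6.92/8.92
RL = −20·log₁₀|Γ| = −20·log₁₀(0.776)

|Γ| ≈ 0.776; return loss ≈ 2.21 dB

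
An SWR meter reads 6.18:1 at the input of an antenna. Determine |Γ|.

|Γ| ≈ 0.721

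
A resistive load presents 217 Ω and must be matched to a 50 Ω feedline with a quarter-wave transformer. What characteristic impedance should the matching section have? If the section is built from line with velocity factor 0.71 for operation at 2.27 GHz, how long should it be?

Z_qwt ≈ 104 Ω; length ≈ 2.35 cm

Z_qwt = √(Z_0·R_L) = √(50 × 217) = √10850
λ = 0.71·c/f = 0.0938 m, so l = λ/4 = 0.0235 m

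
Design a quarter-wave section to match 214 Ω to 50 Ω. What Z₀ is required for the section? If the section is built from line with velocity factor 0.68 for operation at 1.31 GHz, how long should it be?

Z_qwt = √(Z_0·R_L) = √(50 × 214) = √10700
λ = 0.68·c/f = 0.156 m, so l = λ/4 = 0.0389 m

Z_qwt ≈ 103 Ω; length ≈ 3.89 cm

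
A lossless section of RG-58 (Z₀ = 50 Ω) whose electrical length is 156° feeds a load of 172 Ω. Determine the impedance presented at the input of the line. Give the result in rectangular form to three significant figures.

Z_in ≈ 61.6 + j72.1 Ω

tan(βl) = tan(156°) = -0.445
Z_in = Z_0·(Z_L + jZ_0·tanβl)/(Z_0 + jZ_L·tanβl)
     = 50·(172 − j22.3)/(50 − j76.6)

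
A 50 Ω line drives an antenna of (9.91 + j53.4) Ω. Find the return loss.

Γ = (-40.09 + j53.4)/(59.91 + j53.4), |Γ| = 0.832
RL = −20·log₁₀|Γ| = −20·log₁₀(0.832)

RL ≈ 1.6 dB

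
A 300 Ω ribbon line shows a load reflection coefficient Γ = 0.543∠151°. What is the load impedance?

Z_L ≈ 94.2 + j70.4 Ω

Z_L = Z_0·(1 + Γ)/(1 − Γ) = 300·(0.525 + j0.263)/(1.47 − j0.263)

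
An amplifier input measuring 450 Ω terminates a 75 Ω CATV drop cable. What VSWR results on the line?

VSWR ≈ 6

For a purely resistive load, VSWR = R_L/Z_0 or Z_0/R_L (whichever > 1) = 450/75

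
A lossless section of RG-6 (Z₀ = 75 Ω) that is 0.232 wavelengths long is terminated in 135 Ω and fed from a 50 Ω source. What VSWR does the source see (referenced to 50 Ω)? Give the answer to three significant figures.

βl = 2π × 0.232 = 83.5°
tan(βl) = 8.8
Z_in = Z_0·(Z_L + jZ_0·tanβl)/(Z_0 + jZ_L·tanβl) = 42 − j5.87 Ω
Γ_s = (Z_in − Z_s)/(Z_in + Z_s) = (-7.96 − j5.87)/(92 − j5.87), |Γ_s| = 0.107
VSWR = (1 + |Γ_s|)/(1 − |Γ_s|)

VSWR ≈ 1.24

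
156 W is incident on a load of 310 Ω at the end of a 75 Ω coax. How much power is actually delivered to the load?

P_delivered ≈ 97.9 W

Γ = (310 − 75)/(310 + 75) = 0.61
|Γ|² = 0.373
P_refl = |Γ|²·P_inc = 58.1 W, P_del = (1 − |Γ|²)·P_inc = 97.9 W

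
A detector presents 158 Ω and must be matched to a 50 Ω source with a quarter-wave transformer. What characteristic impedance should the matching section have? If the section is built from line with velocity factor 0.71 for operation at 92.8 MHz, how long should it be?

Z_qwt ≈ 88.9 Ω; length ≈ 57.4 cm

Z_qwt = √(Z_0·R_L) = √(50 × 158) = √7900
λ = 0.71·c/f = 2.3 m, so l = λ/4 = 0.574 m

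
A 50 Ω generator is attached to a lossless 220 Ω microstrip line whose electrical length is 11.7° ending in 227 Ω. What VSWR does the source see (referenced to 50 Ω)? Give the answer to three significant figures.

tan(βl) = 0.207
Z_in = Z_0·(Z_L + jZ_0·tanβl)/(Z_0 + jZ_L·tanβl) = 226 − j2.82 Ω
Γ_s = (Z_in − Z_s)/(Z_in + Z_s) = (176 − j2.82)/(276 − j2.82), |Γ_s| = 0.638
VSWR = (1 + |Γ_s|)/(1 − |Γ_s|)

VSWR ≈ 4.53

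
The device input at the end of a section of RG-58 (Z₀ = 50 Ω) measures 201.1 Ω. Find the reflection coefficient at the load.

Γ = (Z_L − Z_0)/(Z_L + Z_0) = (201.1 − 50)/(201.1 + 50) = 151.1/251.1

Γ = 0.602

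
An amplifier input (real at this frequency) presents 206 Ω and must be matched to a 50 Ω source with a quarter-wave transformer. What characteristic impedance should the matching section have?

Z_qwt ≈ 101 Ω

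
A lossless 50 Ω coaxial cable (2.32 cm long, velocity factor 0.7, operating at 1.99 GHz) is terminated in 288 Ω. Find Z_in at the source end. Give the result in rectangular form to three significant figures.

λ = v/f = 0.7·c / 1.99 GHz = 0.106 m
βl = 2π·l/λ = 2π × 0.22 = 79.1°
tan(βl) = tan(79.1°) = 5.22
Z_in = Z_0·(Z_L + jZ_0·tanβl)/(Z_0 + jZ_L·tanβl)
     = 50·(288 + j261)/(50 + j1500)

Z_in ≈ 8.99 − j9.29 Ω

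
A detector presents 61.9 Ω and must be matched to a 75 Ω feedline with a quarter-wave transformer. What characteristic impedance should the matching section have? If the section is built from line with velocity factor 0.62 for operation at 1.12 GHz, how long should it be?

Z_qwt ≈ 68.1 Ω; length ≈ 4.15 cm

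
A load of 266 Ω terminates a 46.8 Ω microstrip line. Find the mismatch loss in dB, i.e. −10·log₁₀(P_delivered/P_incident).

mismatch loss ≈ 2.93 dB

Γ = (266 − 46.8)/(266 + 46.8) = 0.701
|Γ|² = 0.491, so P_del/P_inc = 1 − |Γ|² = 0.509
ML = −10·log₁₀(1 − |Γ|²)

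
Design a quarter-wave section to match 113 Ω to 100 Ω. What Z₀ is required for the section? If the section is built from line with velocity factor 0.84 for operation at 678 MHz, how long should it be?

Z_qwt ≈ 106 Ω; length ≈ 9.29 cm

Z_qwt = √(Z_0·R_L) = √(100 × 113) = √11300
λ = 0.84·c/f = 0.372 m, so l = λ/4 = 0.0929 m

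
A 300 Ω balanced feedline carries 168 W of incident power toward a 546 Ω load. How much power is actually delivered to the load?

P_delivered ≈ 154 W

Γ = (546 − 300)/(546 + 300) = 0.291
|Γ|² = 0.0846
P_refl = |Γ|²·P_inc = 14.2 W, P_del = (1 − |Γ|²)·P_inc = 154 W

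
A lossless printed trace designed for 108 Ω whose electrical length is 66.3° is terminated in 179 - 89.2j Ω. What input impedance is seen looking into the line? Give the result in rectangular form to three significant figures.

Z_in ≈ 49.1 − j9.93 Ω

tan(βl) = tan(66.3°) = 2.28
Z_in = Z_0·(Z_L + jZ_0·tanβl)/(Z_0 + jZ_L·tanβl)
     = 108·(179 + j157)/(311 + j408)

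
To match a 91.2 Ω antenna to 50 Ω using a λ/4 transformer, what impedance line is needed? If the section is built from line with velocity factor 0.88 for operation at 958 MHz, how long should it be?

Z_qwt = √(Z_0·R_L) = √(50 × 91.2) = √4560
λ = 0.88·c/f = 0.276 m, so l = λ/4 = 0.0689 m

Z_qwt ≈ 67.5 Ω; length ≈ 6.89 cm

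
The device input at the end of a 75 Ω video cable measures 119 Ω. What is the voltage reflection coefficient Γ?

Γ = (Z_L − Z_0)/(Z_L + Z_0) = (119 − 75)/(119 + 75) = 44/194

Γ = 0.227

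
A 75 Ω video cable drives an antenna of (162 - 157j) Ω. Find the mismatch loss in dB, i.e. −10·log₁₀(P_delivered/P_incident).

Γ = (87 − j157)/(237 − j157), |Γ| = 0.631
|Γ|² = 0.399, so P_del/P_inc = 1 − |Γ|² = 0.601
ML = −10·log₁₀(1 − |Γ|²)

mismatch loss ≈ 2.21 dB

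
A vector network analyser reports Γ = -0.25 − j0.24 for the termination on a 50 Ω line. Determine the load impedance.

Z_L = Z_0·(1 + Γ)/(1 − Γ) = 50·(0.75 − j0.24)/(1.25 + j0.24)

Z_L ≈ 27.2 − j14.8 Ω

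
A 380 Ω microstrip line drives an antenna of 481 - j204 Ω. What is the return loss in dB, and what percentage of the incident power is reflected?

RL ≈ 11.8 dB; 6.62% of incident power reflected

Γ = (101 − j204)/(861 − j204), |Γ| = 0.257
RL = −20·log₁₀(0.257) = 11.8 dB
P_refl/P_inc = |Γ|² = 0.0662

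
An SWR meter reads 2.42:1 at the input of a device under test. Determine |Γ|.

|Γ| ≈ 0.415

|Γ| = (S − 1)/(S + 1) = (2.42 − 1)/(2.42 + 1) = 1.42/3.42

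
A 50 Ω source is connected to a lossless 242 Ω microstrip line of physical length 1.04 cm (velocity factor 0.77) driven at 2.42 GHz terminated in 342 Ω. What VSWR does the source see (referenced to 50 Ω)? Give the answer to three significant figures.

VSWR ≈ 5.5

λ = v/f = 0.77·c / 2.42 GHz = 0.0955 m
βl = 2π·l/λ = 2π × 0.109 = 39.2°
tan(βl) = 0.816
Z_in = Z_0·(Z_L + jZ_0·tanβl)/(Z_0 + jZ_L·tanβl) = 245 − j84.5 Ω
Γ_s = (Z_in − Z_s)/(Z_in + Z_s) = (195 − j84.5)/(295 − j84.5), |Γ_s| = 0.692
VSWR = (1 + |Γ_s|)/(1 − |Γ_s|)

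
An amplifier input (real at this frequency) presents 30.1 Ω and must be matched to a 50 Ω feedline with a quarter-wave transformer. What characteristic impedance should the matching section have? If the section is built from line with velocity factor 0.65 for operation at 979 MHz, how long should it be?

Z_qwt ≈ 38.8 Ω; length ≈ 4.98 cm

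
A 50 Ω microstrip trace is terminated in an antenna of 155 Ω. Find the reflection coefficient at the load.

Γ = 0.512

Γ = (Z_L − Z_0)/(Z_L + Z_0) = (155 − 50)/(155 + 50) = 105/205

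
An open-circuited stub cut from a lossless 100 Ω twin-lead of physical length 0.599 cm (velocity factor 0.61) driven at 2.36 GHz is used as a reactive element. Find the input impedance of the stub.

Z_in ≈ −j190 Ω

λ = v/f = 0.61·c / 2.36 GHz = 0.0775 m
βl = 2π·l/λ = 2π × 0.0772 = 27.8°
tan(βl) = 0.527
For an open-circuited stub, Z_in = −jZ_0·cot(βl) = −jZ_0/tan(βl)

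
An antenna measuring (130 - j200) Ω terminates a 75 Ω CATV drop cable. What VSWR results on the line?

VSWR ≈ 6.25

Γ = (Z_L − Z_0)/(Z_L + Z_0) = (55 − j200)/(205 − j200)
|Γ| = 207/286 = 0.724
VSWR = (1 + |Γ|)/(1 − |Γ|) = 1.72/0.276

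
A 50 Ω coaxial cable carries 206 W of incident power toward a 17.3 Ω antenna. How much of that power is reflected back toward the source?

P_reflected ≈ 48.6 W

Γ = (17.3 − 50)/(17.3 + 50) = -0.486
|Γ|² = 0.236
P_refl = |Γ|²·P_inc = 48.6 W, P_del = (1 − |Γ|²)·P_inc = 157 W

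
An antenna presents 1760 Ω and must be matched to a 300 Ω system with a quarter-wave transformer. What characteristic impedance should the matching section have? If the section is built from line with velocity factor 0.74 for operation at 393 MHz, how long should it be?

Z_qwt ≈ 727 Ω; length ≈ 14.1 cm

Z_qwt = √(Z_0·R_L) = √(300 × 1760) = √528000
λ = 0.74·c/f = 0.565 m, so l = λ/4 = 0.141 m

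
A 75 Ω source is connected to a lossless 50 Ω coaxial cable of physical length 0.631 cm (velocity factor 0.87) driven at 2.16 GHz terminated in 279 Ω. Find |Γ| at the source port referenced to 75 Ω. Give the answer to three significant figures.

λ = v/f = 0.87·c / 2.16 GHz = 0.121 m
βl = 2π·l/λ = 2π × 0.0522 = 18.8°
tan(βl) = 0.34
Z_in = Z_0·(Z_L + jZ_0·tanβl)/(Z_0 + jZ_L·tanβl) = 67.6 − j111 Ω
Γ_s = (Z_in − Z_s)/(Z_in + Z_s) = (-7.44 − j111)/(143 − j111), |Γ_s| = 0.617

|Γ| ≈ 0.617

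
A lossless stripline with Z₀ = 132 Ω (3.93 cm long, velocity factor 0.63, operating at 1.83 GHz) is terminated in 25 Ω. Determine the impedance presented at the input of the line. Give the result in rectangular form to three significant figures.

Z_in ≈ 45.3 − j115 Ω

λ = v/f = 0.63·c / 1.83 GHz = 0.103 m
βl = 2π·l/λ = 2π × 0.381 = 137°
tan(βl) = tan(137°) = -0.933
Z_in = Z_0·(Z_L + jZ_0·tanβl)/(Z_0 + jZ_L·tanβl)
     = 132·(25 − j123)/(132 − j23.3)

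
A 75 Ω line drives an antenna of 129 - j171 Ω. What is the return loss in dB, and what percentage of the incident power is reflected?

RL ≈ 3.43 dB; 45.4% of incident power reflected

Γ = (54 − j171)/(204 − j171), |Γ| = 0.674
RL = −20·log₁₀(0.674) = 3.43 dB
P_refl/P_inc = |Γ|² = 0.454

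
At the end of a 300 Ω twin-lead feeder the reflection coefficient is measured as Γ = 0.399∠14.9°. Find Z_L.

Z_L = Z_0·(1 + Γ)/(1 − Γ) = 300·(1.39 + j0.103)/(0.614 − j0.103)

Z_L ≈ 650 + j159 Ω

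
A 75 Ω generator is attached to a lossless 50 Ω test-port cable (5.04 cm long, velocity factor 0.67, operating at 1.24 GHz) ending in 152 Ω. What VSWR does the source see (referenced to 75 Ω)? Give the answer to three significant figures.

λ = v/f = 0.67·c / 1.24 GHz = 0.162 m
βl = 2π·l/λ = 2π × 0.311 = 112°
tan(βl) = -2.48
Z_in = Z_0·(Z_L + jZ_0·tanβl)/(Z_0 + jZ_L·tanβl) = 18.8 + j17.6 Ω
Γ_s = (Z_in − Z_s)/(Z_in + Z_s) = (-56.2 + j17.6)/(93.8 + j17.6), |Γ_s| = 0.617
VSWR = (1 + |Γ_s|)/(1 − |Γ_s|)

VSWR ≈ 4.23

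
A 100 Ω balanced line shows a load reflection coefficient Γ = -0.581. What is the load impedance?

Z_L = Z_0·(1 + Γ)/(1 − Γ) = 100·(0.419)/(1.58)

Z_L ≈ 26.5 Ω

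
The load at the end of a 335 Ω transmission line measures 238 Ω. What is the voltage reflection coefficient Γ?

Γ = -0.169

Γ = (Z_L − Z_0)/(Z_L + Z_0) = (238 − 335)/(238 + 335) = -97/573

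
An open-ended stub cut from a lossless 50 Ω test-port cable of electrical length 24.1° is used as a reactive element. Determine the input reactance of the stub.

tan(βl) = 0.447
For an open-ended stub, Z_in = −jZ_0·cot(βl) = −jZ_0/tan(βl)

X_in ≈ -112 Ω (capacitive)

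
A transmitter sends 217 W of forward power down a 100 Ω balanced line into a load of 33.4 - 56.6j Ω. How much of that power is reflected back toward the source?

P_reflected ≈ 78.9 W

|Γ| = |(-66.6 − j56.6)/(133.4 − j56.6)| = 0.603
|Γ|² = 0.364
P_refl = |Γ|²·P_inc = 78.9 W, P_del = (1 − |Γ|²)·P_inc = 138 W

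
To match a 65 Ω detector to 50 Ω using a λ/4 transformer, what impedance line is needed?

Z_qwt ≈ 57 Ω

Z_qwt = √(Z_0·R_L) = √(50 × 65) = √3250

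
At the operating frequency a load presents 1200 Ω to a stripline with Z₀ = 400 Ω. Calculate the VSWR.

Γ = (1200 − 400)/(1200 + 400) = 0.5
VSWR = (1 + 0.5)/(1 − 0.5)

VSWR ≈ 3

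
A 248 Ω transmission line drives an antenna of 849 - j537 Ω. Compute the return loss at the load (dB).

Γ = (601 − j537)/(1097 − j537), |Γ| = 0.66
RL = −20·log₁₀|Γ| = −20·log₁₀(0.66)

RL ≈ 3.61 dB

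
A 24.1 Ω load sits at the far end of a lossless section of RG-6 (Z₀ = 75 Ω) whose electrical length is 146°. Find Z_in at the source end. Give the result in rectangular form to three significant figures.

tan(βl) = tan(146°) = -0.675
Z_in = Z_0·(Z_L + jZ_0·tanβl)/(Z_0 + jZ_L·tanβl)
     = 75·(24.1 − j50.6)/(75 − j16.3)

Z_in ≈ 33.5 − j43.3 Ω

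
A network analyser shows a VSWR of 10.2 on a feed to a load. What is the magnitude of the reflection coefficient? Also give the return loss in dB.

|Γ| ≈ 0.821; return loss ≈ 1.71 dB

|Γ| = (S − 1)/(S + 1) = (10.2 − 1)/(10.2 + 1) = 9.2/11.2
RL = −20·log₁₀|Γ| = −20·log₁₀(0.821)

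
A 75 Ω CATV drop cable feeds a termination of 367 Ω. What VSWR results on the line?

Γ = (367 − 75)/(367 + 75) = 0.661
VSWR = (1 + 0.661)/(1 − 0.661)

VSWR ≈ 4.89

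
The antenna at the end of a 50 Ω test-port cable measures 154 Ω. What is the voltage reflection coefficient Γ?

Γ = (Z_L − Z_0)/(Z_L + Z_0) = (154 − 50)/(154 + 50) = 104/204

Γ = 0.51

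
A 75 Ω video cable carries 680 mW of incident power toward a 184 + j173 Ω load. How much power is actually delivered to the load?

|Γ| = |(109 + j173)/(259 + j173)| = 0.656
|Γ|² = 0.431
P_refl = |Γ|²·P_inc = 293 mW, P_del = (1 − |Γ|²)·P_inc = 387 mW

P_delivered ≈ 387 mW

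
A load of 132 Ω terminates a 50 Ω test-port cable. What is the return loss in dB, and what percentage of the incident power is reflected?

Γ = (132 − 50)/(132 + 50) = 0.451
RL = −20·log₁₀(0.451) = 6.93 dB
P_refl/P_inc = |Γ|² = 0.203

RL ≈ 6.93 dB; 20.3% of incident power reflected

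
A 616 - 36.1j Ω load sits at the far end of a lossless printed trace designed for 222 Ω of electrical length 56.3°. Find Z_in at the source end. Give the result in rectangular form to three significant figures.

tan(βl) = tan(56.3°) = 1.5
Z_in = Z_0·(Z_L + jZ_0·tanβl)/(Z_0 + jZ_L·tanβl)
     = 222·(616 + j297)/(276 + j924)

Z_in ≈ 106 − j116 Ω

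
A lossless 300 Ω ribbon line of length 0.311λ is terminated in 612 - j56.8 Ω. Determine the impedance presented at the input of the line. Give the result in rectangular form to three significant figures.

Z_in ≈ 169 + j103 Ω

βl = 2π × 0.311 = 112°
tan(βl) = tan(112°) = -2.48
Z_in = Z_0·(Z_L + jZ_0·tanβl)/(Z_0 + jZ_L·tanβl)
     = 300·(612 − j801)/(159 − j1520)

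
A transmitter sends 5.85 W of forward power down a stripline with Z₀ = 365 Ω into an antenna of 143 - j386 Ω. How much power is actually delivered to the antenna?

|Γ| = |(-222 − j386)/(508 − j386)| = 0.698
|Γ|² = 0.487
P_refl = |Γ|²·P_inc = 2.85 W, P_del = (1 − |Γ|²)·P_inc = 3 W

P_delivered ≈ 3 W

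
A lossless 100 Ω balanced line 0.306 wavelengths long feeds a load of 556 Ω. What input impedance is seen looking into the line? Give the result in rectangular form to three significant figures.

Z_in ≈ 20.3 + j35.4 Ω

βl = 2π × 0.306 = 110°
tan(βl) = tan(110°) = -2.72
Z_in = Z_0·(Z_L + jZ_0·tanβl)/(Z_0 + jZ_L·tanβl)
     = 100·(556 − j272)/(100 − j1510)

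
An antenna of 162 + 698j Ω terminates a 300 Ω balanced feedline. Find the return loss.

RL ≈ 1.41 dB

Γ = (-138 + j698)/(462 + j698), |Γ| = 0.85
RL = −20·log₁₀|Γ| = −20·log₁₀(0.85)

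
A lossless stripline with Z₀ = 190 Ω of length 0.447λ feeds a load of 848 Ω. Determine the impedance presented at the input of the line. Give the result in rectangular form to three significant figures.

βl = 2π × 0.447 = 161°
tan(βl) = tan(161°) = -0.346
Z_in = Z_0·(Z_L + jZ_0·tanβl)/(Z_0 + jZ_L·tanβl)
     = 190·(848 − j65.7)/(190 − j293)

Z_in ≈ 281 + j368 Ω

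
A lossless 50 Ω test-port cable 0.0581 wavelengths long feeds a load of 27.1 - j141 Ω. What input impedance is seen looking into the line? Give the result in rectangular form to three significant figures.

Z_in ≈ 7.12 − j59.4 Ω

βl = 2π × 0.0581 = 20.9°
tan(βl) = tan(20.9°) = 0.382
Z_in = Z_0·(Z_L + jZ_0·tanβl)/(Z_0 + jZ_L·tanβl)
     = 50·(27.1 − j122)/(104 + j10.4)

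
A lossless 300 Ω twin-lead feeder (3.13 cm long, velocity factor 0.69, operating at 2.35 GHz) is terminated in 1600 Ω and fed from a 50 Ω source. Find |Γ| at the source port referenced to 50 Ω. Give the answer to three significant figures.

λ = v/f = 0.69·c / 2.35 GHz = 0.0881 m
βl = 2π·l/λ = 2π × 0.355 = 128°
tan(βl) = -1.28
Z_in = Z_0·(Z_L + jZ_0·tanβl)/(Z_0 + jZ_L·tanβl) = 88.5 + j221 Ω
Γ_s = (Z_in − Z_s)/(Z_in + Z_s) = (38.5 + j221)/(139 + j221), |Γ_s| = 0.86

|Γ| ≈ 0.86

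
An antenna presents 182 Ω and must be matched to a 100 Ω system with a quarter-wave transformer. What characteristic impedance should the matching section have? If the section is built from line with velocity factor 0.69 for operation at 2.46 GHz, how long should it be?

Z_qwt = √(Z_0·R_L) = √(100 × 182) = √18200
λ = 0.69·c/f = 0.0841 m, so l = λ/4 = 0.021 m

Z_qwt ≈ 135 Ω; length ≈ 2.1 cm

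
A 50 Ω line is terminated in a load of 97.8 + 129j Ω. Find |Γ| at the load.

|Γ| ≈ 0.701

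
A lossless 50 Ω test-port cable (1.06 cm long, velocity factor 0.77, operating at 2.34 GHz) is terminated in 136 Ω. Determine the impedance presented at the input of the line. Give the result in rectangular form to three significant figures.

λ = v/f = 0.77·c / 2.34 GHz = 0.0987 m
βl = 2π·l/λ = 2π × 0.107 = 38.7°
tan(βl) = tan(38.7°) = 0.8
Z_in = Z_0·(Z_L + jZ_0·tanβl)/(Z_0 + jZ_L·tanβl)
     = 50·(136 + j40)/(50 + j109)

Z_in ≈ 38.9 − j44.6 Ω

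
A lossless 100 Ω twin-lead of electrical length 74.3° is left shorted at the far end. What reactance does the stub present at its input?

X_in ≈ 356 Ω (inductive)

tan(βl) = 3.56
For a shorted stub, Z_in = jZ_0·tan(βl)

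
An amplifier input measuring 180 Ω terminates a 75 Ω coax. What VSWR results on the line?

VSWR ≈ 2.4

Γ = (180 − 75)/(180 + 75) = 0.412
VSWR = (1 + 0.412)/(1 − 0.412)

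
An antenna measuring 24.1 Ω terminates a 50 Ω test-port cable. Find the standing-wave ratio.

VSWR ≈ 2.07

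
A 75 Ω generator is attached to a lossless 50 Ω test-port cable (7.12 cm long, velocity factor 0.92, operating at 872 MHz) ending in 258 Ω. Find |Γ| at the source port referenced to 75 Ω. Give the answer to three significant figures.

|Γ| ≈ 0.768

λ = v/f = 0.92·c / 872 MHz = 0.317 m
βl = 2π·l/λ = 2π × 0.225 = 81°
tan(βl) = 6.3
Z_in = Z_0·(Z_L + jZ_0·tanβl)/(Z_0 + jZ_L·tanβl) = 9.92 − j7.63 Ω
Γ_s = (Z_in − Z_s)/(Z_in + Z_s) = (-65.1 − j7.63)/(84.9 − j7.63), |Γ_s| = 0.768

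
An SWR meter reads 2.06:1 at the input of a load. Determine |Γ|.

|Γ| ≈ 0.346

|Γ| = (S − 1)/(S + 1) = (2.06 − 1)/(2.06 + 1) = 1.06/3.06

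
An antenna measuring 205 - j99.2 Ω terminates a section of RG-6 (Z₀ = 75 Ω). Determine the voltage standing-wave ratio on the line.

VSWR ≈ 3.45

Γ = (Z_L − Z_0)/(Z_L + Z_0) = (130 − j99.2)/(280 − j99.2)
|Γ| = 164/297 = 0.55
VSWR = (1 + |Γ|)/(1 − |Γ|) = 1.55/0.45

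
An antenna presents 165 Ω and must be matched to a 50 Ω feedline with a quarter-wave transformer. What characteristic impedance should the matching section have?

Z_qwt ≈ 90.8 Ω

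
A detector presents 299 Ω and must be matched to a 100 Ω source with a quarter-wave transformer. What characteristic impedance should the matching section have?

Z_qwt = √(Z_0·R_L) = √(100 × 299) = √29900

Z_qwt ≈ 173 Ω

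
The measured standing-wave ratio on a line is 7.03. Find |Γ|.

|Γ| ≈ 0.751

|Γ| = (S − 1)/(S + 1) = (7.03 − 1)/(7.03 + 1) = 6.03/8.03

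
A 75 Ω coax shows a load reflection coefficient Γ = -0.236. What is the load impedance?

Z_L = Z_0·(1 + Γ)/(1 − Γ) = 75·(0.764)/(1.24)

Z_L ≈ 46.4 Ω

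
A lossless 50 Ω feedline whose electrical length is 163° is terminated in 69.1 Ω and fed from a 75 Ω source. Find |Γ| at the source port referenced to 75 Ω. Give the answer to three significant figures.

|Γ| ≈ 0.115

tan(βl) = -0.306
Z_in = Z_0·(Z_L + jZ_0·tanβl)/(Z_0 + jZ_L·tanβl) = 64.1 + j11.8 Ω
Γ_s = (Z_in − Z_s)/(Z_in + Z_s) = (-10.9 + j11.8)/(139 + j11.8), |Γ_s| = 0.115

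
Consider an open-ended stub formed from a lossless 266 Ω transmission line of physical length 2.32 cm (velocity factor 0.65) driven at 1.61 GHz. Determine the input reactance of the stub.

λ = v/f = 0.65·c / 1.61 GHz = 0.121 m
βl = 2π·l/λ = 2π × 0.192 = 69°
tan(βl) = 2.6
For an open-ended stub, Z_in = −jZ_0·cot(βl) = −jZ_0/tan(βl)

X_in ≈ -102 Ω (capacitive)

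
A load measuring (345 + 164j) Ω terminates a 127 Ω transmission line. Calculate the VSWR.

VSWR ≈ 3.4

Γ = (Z_L − Z_0)/(Z_L + Z_0) = (218 + j164)/(472 + j164)
|Γ| = 273/500 = 0.546
VSWR = (1 + |Γ|)/(1 − |Γ|) = 1.55/0.454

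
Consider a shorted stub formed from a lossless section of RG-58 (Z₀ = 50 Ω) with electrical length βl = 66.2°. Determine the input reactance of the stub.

X_in ≈ 113 Ω (inductive)

tan(βl) = 2.27
For a shorted stub, Z_in = jZ_0·tan(βl)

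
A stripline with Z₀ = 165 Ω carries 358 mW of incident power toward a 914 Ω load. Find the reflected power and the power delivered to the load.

Γ = (914 − 165)/(914 + 165) = 0.694
|Γ|² = 0.482
P_refl = |Γ|²·P_inc = 173 mW, P_del = (1 − |Γ|²)·P_inc = 185 mW

P_reflected ≈ 173 mW; P_delivered ≈ 185 mW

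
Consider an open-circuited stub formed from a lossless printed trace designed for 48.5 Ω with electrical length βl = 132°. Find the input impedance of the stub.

tan(βl) = -1.11
For an open-circuited stub, Z_in = −jZ_0·cot(βl) = −jZ_0/tan(βl)

Z_in ≈ +j43.7 Ω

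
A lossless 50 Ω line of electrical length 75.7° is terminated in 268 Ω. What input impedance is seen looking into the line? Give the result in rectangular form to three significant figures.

tan(βl) = tan(75.7°) = 3.92
Z_in = Z_0·(Z_L + jZ_0·tanβl)/(Z_0 + jZ_L·tanβl)
     = 50·(268 + j196)/(50 + j1050)

Z_in ≈ 9.91 − j12.3 Ω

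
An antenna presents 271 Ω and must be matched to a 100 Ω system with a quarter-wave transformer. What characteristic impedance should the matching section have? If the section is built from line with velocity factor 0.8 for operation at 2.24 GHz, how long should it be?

Z_qwt = √(Z_0·R_L) = √(100 × 271) = √27100
λ = 0.8·c/f = 0.107 m, so l = λ/4 = 0.0268 m

Z_qwt ≈ 165 Ω; length ≈ 2.68 cm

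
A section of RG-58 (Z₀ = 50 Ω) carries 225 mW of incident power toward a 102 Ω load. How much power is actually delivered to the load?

P_delivered ≈ 199 mW

Γ = (102 − 50)/(102 + 50) = 0.342
|Γ|² = 0.117
P_refl = |Γ|²·P_inc = 26.3 mW, P_del = (1 − |Γ|²)·P_inc = 199 mW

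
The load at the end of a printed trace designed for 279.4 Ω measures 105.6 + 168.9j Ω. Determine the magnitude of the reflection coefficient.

|Γ| ≈ 0.576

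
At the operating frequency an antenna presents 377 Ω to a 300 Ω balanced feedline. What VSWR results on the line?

VSWR ≈ 1.26

Γ = (377 − 300)/(377 + 300) = 0.114
VSWR = (1 + 0.114)/(1 − 0.114)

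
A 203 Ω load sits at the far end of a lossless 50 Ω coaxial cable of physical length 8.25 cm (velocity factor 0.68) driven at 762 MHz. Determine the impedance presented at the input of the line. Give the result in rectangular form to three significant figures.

Z_in ≈ 14 + j17.8 Ω

λ = v/f = 0.68·c / 762 MHz = 0.268 m
βl = 2π·l/λ = 2π × 0.308 = 111°
tan(βl) = tan(111°) = -2.61
Z_in = Z_0·(Z_L + jZ_0·tanβl)/(Z_0 + jZ_L·tanβl)
     = 50·(203 − j131)/(50 − j531)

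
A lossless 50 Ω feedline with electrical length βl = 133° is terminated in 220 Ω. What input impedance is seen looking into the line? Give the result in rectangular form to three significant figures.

Z_in ≈ 20.3 + j42.3 Ω

tan(βl) = tan(133°) = -1.07
Z_in = Z_0·(Z_L + jZ_0·tanβl)/(Z_0 + jZ_L·tanβl)
     = 50·(220 − j53.6)/(50 − j236)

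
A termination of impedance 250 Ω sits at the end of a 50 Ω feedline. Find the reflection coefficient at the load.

Γ = (Z_L − Z_0)/(Z_L + Z_0) = (250 − 50)/(250 + 50) = 200/300

Γ = 0.667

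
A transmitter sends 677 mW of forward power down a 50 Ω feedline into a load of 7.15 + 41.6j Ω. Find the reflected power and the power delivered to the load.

P_reflected ≈ 483 mW; P_delivered ≈ 194 mW

|Γ| = |(-42.85 + j41.6)/(57.15 + j41.6)| = 0.845
|Γ|² = 0.714
P_refl = |Γ|²·P_inc = 483 mW, P_del = (1 − |Γ|²)·P_inc = 194 mW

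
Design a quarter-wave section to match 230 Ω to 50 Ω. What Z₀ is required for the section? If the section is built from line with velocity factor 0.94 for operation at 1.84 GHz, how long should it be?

Z_qwt ≈ 107 Ω; length ≈ 3.83 cm

Z_qwt = √(Z_0·R_L) = √(50 × 230) = √11500
λ = 0.94·c/f = 0.153 m, so l = λ/4 = 0.0383 m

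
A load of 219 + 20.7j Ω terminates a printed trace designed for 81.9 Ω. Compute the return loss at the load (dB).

Γ = (137.1 + j20.7)/(300.9 + j20.7), |Γ| = 0.46
RL = −20·log₁₀|Γ| = −20·log₁₀(0.46)

RL ≈ 6.75 dB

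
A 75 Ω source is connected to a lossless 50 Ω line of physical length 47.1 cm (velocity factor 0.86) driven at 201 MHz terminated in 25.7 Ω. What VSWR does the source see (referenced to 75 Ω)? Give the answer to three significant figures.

VSWR ≈ 2.14

λ = v/f = 0.86·c / 201 MHz = 1.28 m
βl = 2π·l/λ = 2π × 0.367 = 132°
tan(βl) = -1.11
Z_in = Z_0·(Z_L + jZ_0·tanβl)/(Z_0 + jZ_L·tanβl) = 43.2 − j30.8 Ω
Γ_s = (Z_in − Z_s)/(Z_in + Z_s) = (-31.8 − j30.8)/(118 − j30.8), |Γ_s| = 0.362
VSWR = (1 + |Γ_s|)/(1 − |Γ_s|)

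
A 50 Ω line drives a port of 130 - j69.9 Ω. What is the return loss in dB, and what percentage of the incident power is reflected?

Γ = (80 − j69.9)/(180 − j69.9), |Γ| = 0.55
RL = −20·log₁₀(0.55) = 5.19 dB
P_refl/P_inc = |Γ|² = 0.303

RL ≈ 5.19 dB; 30.3% of incident power reflected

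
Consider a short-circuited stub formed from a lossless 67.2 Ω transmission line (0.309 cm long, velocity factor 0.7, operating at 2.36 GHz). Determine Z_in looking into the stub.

λ = v/f = 0.7·c / 2.36 GHz = 0.089 m
βl = 2π·l/λ = 2π × 0.0347 = 12.5°
tan(βl) = 0.222
For a short-circuited stub, Z_in = jZ_0·tan(βl)

Z_in ≈ +j14.9 Ω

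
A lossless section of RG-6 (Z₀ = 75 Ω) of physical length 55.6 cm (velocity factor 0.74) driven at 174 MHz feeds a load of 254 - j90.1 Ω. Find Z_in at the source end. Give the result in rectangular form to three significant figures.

Z_in ≈ 129 + j132 Ω

λ = v/f = 0.74·c / 174 MHz = 1.28 m
βl = 2π·l/λ = 2π × 0.436 = 157°
tan(βl) = tan(157°) = -0.427
Z_in = Z_0·(Z_L + jZ_0·tanβl)/(Z_0 + jZ_L·tanβl)
     = 75·(254 − j122)/(36.5 − j108)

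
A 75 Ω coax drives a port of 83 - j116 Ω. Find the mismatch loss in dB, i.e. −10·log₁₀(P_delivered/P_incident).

mismatch loss ≈ 1.88 dB

Γ = (8 − j116)/(158 − j116), |Γ| = 0.593
|Γ|² = 0.352, so P_del/P_inc = 1 − |Γ|² = 0.648
ML = −10·log₁₀(1 − |Γ|²)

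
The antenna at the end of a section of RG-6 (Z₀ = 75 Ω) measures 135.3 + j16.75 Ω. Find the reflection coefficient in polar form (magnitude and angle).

Γ ≈ 0.297 ∠ 11°

Γ = (Z_L − Z_0)/(Z_L + Z_0) = (60.3 + j16.75)/(210.3 + j16.75)
|Γ| = 62.6/211 = 0.297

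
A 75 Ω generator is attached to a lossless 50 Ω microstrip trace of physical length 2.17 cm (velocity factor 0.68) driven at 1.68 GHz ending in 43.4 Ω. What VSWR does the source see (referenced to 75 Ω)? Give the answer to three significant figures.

λ = v/f = 0.68·c / 1.68 GHz = 0.121 m
βl = 2π·l/λ = 2π × 0.179 = 64.3°
tan(βl) = 2.08
Z_in = Z_0·(Z_L + jZ_0·tanβl)/(Z_0 + jZ_L·tanβl) = 54.3 + j6.02 Ω
Γ_s = (Z_in − Z_s)/(Z_in + Z_s) = (-20.7 + j6.02)/(129 + j6.02), |Γ_s| = 0.167
VSWR = (1 + |Γ_s|)/(1 − |Γ_s|)

VSWR ≈ 1.4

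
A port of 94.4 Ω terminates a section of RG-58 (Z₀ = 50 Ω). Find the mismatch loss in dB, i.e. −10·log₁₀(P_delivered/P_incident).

Γ = (94.4 − 50)/(94.4 + 50) = 0.307
|Γ|² = 0.0945, so P_del/P_inc = 1 − |Γ|² = 0.905
ML = −10·log₁₀(1 − |Γ|²)

mismatch loss ≈ 0.431 dB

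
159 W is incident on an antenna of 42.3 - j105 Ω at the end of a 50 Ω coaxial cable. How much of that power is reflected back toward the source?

|Γ| = |(-7.7 − j105)/(92.3 − j105)| = 0.753
|Γ|² = 0.567
P_refl = |Γ|²·P_inc = 90.2 W, P_del = (1 − |Γ|²)·P_inc = 68.8 W

P_reflected ≈ 90.2 W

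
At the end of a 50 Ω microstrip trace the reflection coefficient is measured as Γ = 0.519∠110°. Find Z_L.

Z_L = Z_0·(1 + Γ)/(1 − Γ) = 50·(0.822 + j0.488)/(1.18 − j0.488)

Z_L ≈ 22.5 + j30 Ω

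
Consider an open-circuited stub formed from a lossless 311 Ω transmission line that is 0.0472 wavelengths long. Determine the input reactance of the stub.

X_in ≈ -1020 Ω (capacitive)

βl = 2π × 0.0472 = 17°
tan(βl) = 0.306
For an open-circuited stub, Z_in = −jZ_0·cot(βl) = −jZ_0/tan(βl)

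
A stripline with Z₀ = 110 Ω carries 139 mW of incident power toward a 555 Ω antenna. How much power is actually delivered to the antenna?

Γ = (555 − 110)/(555 + 110) = 0.669
|Γ|² = 0.448
P_refl = |Γ|²·P_inc = 62.2 mW, P_del = (1 − |Γ|²)·P_inc = 76.8 mW

P_delivered ≈ 76.8 mW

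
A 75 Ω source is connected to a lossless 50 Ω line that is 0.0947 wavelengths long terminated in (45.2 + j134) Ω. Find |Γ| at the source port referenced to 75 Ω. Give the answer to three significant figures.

βl = 2π × 0.0947 = 34.1°
tan(βl) = 0.677
Z_in = Z_0·(Z_L + jZ_0·tanβl)/(Z_0 + jZ_L·tanβl) = 63.6 − j158 Ω
Γ_s = (Z_in − Z_s)/(Z_in + Z_s) = (-11.4 − j158)/(139 − j158), |Γ_s| = 0.755

|Γ| ≈ 0.755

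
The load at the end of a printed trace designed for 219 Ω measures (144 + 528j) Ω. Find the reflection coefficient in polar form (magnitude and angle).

Γ = (Z_L − Z_0)/(Z_L + Z_0) = (-75 + j528)/(363 + j528)
|Γ| = 533/641 = 0.832

Γ ≈ 0.832 ∠ 42.6°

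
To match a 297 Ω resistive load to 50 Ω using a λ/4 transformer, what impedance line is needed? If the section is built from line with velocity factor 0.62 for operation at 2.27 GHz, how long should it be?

Z_qwt ≈ 122 Ω; length ≈ 2.05 cm

Z_qwt = √(Z_0·R_L) = √(50 × 297) = √14850
λ = 0.62·c/f = 0.0819 m, so l = λ/4 = 0.0205 m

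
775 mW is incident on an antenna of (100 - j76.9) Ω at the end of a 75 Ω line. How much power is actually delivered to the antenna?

P_delivered ≈ 636 mW

|Γ| = |(25 − j76.9)/(175 − j76.9)| = 0.423
|Γ|² = 0.179
P_refl = |Γ|²·P_inc = 139 mW, P_del = (1 − |Γ|²)·P_inc = 636 mW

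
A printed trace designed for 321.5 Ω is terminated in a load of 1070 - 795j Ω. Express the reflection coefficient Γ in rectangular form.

Γ = (Z_L − Z_0)/(Z_L + Z_0) = (748.5 − j795)/(1392 − j795)

Γ ≈ 0.652 − j0.199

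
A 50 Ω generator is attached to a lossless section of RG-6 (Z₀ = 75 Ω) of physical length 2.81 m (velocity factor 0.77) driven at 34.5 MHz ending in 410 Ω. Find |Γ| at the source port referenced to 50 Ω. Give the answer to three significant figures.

λ = v/f = 0.77·c / 34.5 MHz = 6.7 m
βl = 2π·l/λ = 2π × 0.42 = 151°
tan(βl) = -0.552
Z_in = Z_0·(Z_L + jZ_0·tanβl)/(Z_0 + jZ_L·tanβl) = 52.9 + j118 Ω
Γ_s = (Z_in − Z_s)/(Z_in + Z_s) = (2.88 + j118)/(103 + j118), |Γ_s| = 0.755

|Γ| ≈ 0.755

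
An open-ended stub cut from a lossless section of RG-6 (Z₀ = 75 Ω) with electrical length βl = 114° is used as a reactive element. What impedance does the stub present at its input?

tan(βl) = -2.25
For an open-ended stub, Z_in = −jZ_0·cot(βl) = −jZ_0/tan(βl)

Z_in ≈ +j33.4 Ω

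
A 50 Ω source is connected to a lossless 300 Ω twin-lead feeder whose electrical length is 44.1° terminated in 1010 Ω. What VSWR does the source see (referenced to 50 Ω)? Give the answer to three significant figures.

tan(βl) = 0.969
Z_in = Z_0·(Z_L + jZ_0·tanβl)/(Z_0 + jZ_L·tanβl) = 168 − j258 Ω
Γ_s = (Z_in − Z_s)/(Z_in + Z_s) = (118 − j258)/(218 − j258), |Γ_s| = 0.84
VSWR = (1 + |Γ_s|)/(1 − |Γ_s|)

VSWR ≈ 11.5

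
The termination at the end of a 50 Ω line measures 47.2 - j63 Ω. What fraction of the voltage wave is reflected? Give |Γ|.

Γ = (Z_L − Z_0)/(Z_L + Z_0) = (-2.8 − j63)/(97.2 − j63)
|Γ| = 63.1/116

|Γ| ≈ 0.544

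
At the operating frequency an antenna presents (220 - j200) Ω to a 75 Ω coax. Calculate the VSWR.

VSWR ≈ 5.52

Γ = (Z_L − Z_0)/(Z_L + Z_0) = (145 − j200)/(295 − j200)
|Γ| = 247/356 = 0.693
VSWR = (1 + |Γ|)/(1 − |Γ|) = 1.69/0.307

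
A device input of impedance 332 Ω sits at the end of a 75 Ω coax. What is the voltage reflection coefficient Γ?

Γ = (Z_L − Z_0)/(Z_L + Z_0) = (332 − 75)/(332 + 75) = 257/407

Γ = 0.631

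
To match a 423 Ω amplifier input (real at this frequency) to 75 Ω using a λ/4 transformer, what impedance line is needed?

Z_qwt = √(Z_0·R_L) = √(75 × 423) = √31720

Z_qwt ≈ 178 Ω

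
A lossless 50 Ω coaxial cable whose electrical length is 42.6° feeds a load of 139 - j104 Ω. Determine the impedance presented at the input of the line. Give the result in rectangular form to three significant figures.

Z_in ≈ 17.1 − j34.9 Ω

tan(βl) = tan(42.6°) = 0.92
Z_in = Z_0·(Z_L + jZ_0·tanβl)/(Z_0 + jZ_L·tanβl)
     = 50·(139 − j58)/(146 + j128)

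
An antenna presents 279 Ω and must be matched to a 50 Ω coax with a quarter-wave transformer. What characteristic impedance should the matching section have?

Z_qwt ≈ 118 Ω

Z_qwt = √(Z_0·R_L) = √(50 × 279) = √13950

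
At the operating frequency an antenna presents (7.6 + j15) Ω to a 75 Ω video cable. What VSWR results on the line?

VSWR ≈ 10.3

Γ = (Z_L − Z_0)/(Z_L + Z_0) = (-67.4 + j15)/(82.6 + j15)
|Γ| = 69/84 = 0.822
VSWR = (1 + |Γ|)/(1 − |Γ|) = 1.82/0.178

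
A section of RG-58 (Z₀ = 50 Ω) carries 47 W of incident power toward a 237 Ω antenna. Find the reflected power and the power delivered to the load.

P_reflected ≈ 20 W; P_delivered ≈ 27 W

Γ = (237 − 50)/(237 + 50) = 0.652
|Γ|² = 0.425
P_refl = |Γ|²·P_inc = 20 W, P_del = (1 − |Γ|²)·P_inc = 27 W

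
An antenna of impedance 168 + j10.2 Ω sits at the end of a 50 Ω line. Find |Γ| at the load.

|Γ| ≈ 0.543

Γ = (Z_L − Z_0)/(Z_L + Z_0) = (118 + j10.2)/(218 + j10.2)
|Γ| = 118/218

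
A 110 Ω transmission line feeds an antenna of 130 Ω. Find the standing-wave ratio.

VSWR ≈ 1.18

Γ = (130 − 110)/(130 + 110) = 0.0833
VSWR = (1 + 0.0833)/(1 − 0.0833)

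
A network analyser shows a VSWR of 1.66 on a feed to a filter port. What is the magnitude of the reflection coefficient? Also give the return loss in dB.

|Γ| = (S − 1)/(S + 1) = (1.66 − 1)/(1.66 + 1) = 0.66/2.66
RL = −20·log₁₀|Γ| = −20·log₁₀(0.248)

|Γ| ≈ 0.248; return loss ≈ 12.1 dB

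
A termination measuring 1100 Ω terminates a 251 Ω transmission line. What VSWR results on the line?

Γ = (1100 − 251)/(1100 + 251) = 0.628
VSWR = (1 + 0.628)/(1 − 0.628)

VSWR ≈ 4.38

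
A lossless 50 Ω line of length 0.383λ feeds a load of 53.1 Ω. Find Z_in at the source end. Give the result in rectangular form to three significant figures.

βl = 2π × 0.383 = 138°
tan(βl) = tan(138°) = -0.904
Z_in = Z_0·(Z_L + jZ_0·tanβl)/(Z_0 + jZ_L·tanβl)
     = 50·(53.1 − j45.2)/(50 − j48)

Z_in ≈ 50.2 + j3.01 Ω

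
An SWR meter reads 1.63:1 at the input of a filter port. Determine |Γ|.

|Γ| = (S − 1)/(S + 1) = (1.63 − 1)/(1.63 + 1) = 0.63/2.63

|Γ| ≈ 0.24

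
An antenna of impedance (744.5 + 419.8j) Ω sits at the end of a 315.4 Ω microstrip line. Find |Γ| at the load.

|Γ| ≈ 0.527

Γ = (Z_L − Z_0)/(Z_L + Z_0) = (429.1 + j419.8)/(1060 + j419.8)
|Γ| = 600/1140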